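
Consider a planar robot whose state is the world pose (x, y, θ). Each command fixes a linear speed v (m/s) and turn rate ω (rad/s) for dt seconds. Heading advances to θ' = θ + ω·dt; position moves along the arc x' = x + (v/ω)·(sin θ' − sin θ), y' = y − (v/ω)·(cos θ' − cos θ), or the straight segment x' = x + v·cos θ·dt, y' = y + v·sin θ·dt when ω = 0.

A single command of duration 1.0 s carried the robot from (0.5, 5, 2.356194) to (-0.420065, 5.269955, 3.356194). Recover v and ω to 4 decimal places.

v = 1.0000, ω = 1.0000

Δθ = 3.356194 − 2.356194 = 1.000000
ω = Δθ/dt = 1.000000/1.0 = 1.0000
R = Δx/(sin θ' − sin θ) = 1.0000
v = R·ω = 1.0000·1.0000 = 1.0000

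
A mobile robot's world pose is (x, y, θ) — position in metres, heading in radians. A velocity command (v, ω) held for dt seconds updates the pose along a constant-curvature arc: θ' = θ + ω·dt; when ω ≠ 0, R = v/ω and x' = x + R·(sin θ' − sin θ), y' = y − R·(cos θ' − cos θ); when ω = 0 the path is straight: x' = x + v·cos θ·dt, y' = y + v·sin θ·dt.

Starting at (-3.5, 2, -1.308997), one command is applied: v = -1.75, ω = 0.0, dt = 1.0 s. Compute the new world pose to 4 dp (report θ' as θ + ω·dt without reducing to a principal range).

(-3.9529, 3.6904, -1.3090)

θ' = -1.3090 + 0.0·1.0 = -1.3090
ω = 0 → straight: x' = -3.5 + -1.75·cos(-1.3090)·1.0 = -3.9529
y' = 2 + -1.75·sin(-1.3090)·1.0 = 3.6904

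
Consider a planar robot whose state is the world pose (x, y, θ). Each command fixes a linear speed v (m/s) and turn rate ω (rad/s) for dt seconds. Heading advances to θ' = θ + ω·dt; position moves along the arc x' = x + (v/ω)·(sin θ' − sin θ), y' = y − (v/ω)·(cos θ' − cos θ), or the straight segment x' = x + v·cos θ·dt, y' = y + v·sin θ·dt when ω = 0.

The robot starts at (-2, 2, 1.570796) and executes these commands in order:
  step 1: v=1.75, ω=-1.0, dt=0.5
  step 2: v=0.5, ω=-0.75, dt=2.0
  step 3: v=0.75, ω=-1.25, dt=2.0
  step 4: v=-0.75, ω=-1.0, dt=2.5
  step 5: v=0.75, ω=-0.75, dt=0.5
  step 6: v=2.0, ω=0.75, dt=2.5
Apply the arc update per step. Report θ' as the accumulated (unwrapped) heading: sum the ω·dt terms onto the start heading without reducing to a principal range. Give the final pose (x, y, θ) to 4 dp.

step 1: θ'=1.0708 (R=-1.7500) → pose (-1.7858, 2.8390, 1.0708)
step 2: θ'=-0.4292 (R=-0.6667) → pose (-0.9233, 3.1256, -0.4292)
step 3: θ'=-2.9292 (R=-0.6000) → pose (-1.0465, 1.9935, -2.9292)
step 4: θ'=-5.4292 (R=0.7500) → pose (-0.3230, 0.7676, -5.4292)
step 5: θ'=-5.8042 (R=-1.0000) → pose (-0.0299, 0.9981, -5.8042)
step 6: θ'=-3.9292 (R=2.6667) → pose (0.6308, 5.2461, -3.9292)

(0.6308, 5.2461, -3.9292)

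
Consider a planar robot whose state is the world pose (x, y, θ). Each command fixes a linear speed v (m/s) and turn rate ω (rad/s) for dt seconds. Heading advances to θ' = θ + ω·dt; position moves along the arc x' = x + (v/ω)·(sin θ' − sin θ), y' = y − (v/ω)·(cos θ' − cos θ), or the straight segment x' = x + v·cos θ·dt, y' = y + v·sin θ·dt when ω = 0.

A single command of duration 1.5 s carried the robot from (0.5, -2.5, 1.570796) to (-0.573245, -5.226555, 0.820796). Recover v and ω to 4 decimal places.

Δθ = 0.820796 − 1.570796 = -0.750000
ω = Δθ/dt = -0.750000/1.5 = -0.5000
R = −Δy/(cos θ' − cos θ) = 4.0000
v = R·ω = 4.0000·-0.5000 = -2.0000

v = -2.0000, ω = -0.5000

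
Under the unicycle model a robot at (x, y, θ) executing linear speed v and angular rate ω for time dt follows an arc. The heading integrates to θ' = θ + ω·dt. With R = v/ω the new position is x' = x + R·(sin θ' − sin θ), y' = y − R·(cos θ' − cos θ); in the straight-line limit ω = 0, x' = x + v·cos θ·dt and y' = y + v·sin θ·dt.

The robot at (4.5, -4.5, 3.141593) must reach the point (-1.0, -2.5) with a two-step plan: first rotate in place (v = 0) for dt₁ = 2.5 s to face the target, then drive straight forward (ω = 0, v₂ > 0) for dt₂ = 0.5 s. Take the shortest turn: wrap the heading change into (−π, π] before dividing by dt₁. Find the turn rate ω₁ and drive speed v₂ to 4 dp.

ω₁ = -0.1395, v₂ = 11.7047

heading to target = atan2(-2.5−-4.5, -1−4.5) = 2.7928
Δθ = wrap(2.7928 − 3.1416) = -0.3488; ω₁ = Δθ/dt₁ = -0.1395
distance = √((-1−4.5)² + (-2.5−-4.5)²) = 5.8523; v₂ = distance/dt₂ = 11.7047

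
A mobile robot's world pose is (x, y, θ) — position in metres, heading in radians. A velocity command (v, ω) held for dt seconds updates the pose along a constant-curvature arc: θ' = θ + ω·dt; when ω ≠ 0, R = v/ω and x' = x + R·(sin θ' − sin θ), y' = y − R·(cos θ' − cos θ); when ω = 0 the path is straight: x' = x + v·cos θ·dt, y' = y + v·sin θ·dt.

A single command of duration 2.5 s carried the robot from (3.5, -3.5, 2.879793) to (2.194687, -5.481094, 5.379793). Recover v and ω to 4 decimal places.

v = 1.2500, ω = 1.0000

Δθ = 5.379793 − 2.879793 = 2.500000
ω = Δθ/dt = 2.500000/2.5 = 1.0000
R = −Δy/(cos θ' − cos θ) = 1.2500
v = R·ω = 1.2500·1.0000 = 1.2500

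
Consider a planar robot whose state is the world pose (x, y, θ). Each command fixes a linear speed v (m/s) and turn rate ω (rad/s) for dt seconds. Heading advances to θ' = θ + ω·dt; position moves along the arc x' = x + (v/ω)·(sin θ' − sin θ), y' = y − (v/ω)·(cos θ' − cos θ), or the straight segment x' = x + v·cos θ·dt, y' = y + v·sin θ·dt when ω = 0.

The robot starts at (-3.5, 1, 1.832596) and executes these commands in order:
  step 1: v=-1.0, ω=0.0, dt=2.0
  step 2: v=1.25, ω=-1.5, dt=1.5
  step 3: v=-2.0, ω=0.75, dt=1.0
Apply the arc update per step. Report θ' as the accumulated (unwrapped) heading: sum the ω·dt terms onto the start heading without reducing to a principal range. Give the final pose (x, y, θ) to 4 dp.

step 1: θ'=1.8326 (straight) → pose (-2.9824, -0.9319, 1.8326)
step 2: θ'=-0.4174 (R=-0.8333) → pose (-1.8396, 0.0456, -0.4174)
step 3: θ'=0.3326 (R=-2.6667) → pose (-3.7913, 0.1284, 0.3326)

(-3.7913, 0.1284, 0.3326)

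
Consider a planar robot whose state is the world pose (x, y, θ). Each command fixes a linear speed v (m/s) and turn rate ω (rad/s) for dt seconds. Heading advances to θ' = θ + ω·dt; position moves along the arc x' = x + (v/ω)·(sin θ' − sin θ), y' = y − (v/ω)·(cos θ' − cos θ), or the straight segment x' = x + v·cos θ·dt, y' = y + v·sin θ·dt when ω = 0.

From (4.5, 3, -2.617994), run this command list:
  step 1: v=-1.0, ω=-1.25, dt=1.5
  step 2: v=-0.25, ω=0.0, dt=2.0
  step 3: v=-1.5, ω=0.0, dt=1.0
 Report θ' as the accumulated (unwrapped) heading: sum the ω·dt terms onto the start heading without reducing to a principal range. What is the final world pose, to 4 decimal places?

(6.1161, 0.5292, -4.4930)

step 1: θ'=-4.4930 (R=0.8000) → pose (5.6808, 2.4813, -4.4930)
step 2: θ'=-4.4930 (straight) → pose (5.7896, 1.9933, -4.4930)
step 3: θ'=-4.4930 (straight) → pose (6.1161, 0.5292, -4.4930)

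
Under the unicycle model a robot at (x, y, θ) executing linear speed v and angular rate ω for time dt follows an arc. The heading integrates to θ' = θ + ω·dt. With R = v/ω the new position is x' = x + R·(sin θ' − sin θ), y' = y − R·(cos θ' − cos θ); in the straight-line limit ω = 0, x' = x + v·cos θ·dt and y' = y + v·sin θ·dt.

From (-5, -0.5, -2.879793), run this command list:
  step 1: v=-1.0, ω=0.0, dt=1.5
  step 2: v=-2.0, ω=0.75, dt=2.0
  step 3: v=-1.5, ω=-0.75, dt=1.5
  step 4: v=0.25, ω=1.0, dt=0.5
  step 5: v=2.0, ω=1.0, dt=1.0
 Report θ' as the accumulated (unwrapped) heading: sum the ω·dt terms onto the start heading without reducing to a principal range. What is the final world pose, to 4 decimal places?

(-0.8004, 2.9486, -1.0048)

step 1: θ'=-2.8798 (straight) → pose (-3.5511, -0.1118, -2.8798)
step 2: θ'=-1.3798 (R=-2.6667) → pose (-1.6231, 2.9703, -1.3798)
step 3: θ'=-2.5048 (R=2.0000) → pose (-0.8487, 4.9580, -2.5048)
step 4: θ'=-2.0048 (R=0.2500) → pose (-0.9269, 4.8621, -2.0048)
step 5: θ'=-1.0048 (R=2.0000) → pose (-0.8004, 2.9486, -1.0048)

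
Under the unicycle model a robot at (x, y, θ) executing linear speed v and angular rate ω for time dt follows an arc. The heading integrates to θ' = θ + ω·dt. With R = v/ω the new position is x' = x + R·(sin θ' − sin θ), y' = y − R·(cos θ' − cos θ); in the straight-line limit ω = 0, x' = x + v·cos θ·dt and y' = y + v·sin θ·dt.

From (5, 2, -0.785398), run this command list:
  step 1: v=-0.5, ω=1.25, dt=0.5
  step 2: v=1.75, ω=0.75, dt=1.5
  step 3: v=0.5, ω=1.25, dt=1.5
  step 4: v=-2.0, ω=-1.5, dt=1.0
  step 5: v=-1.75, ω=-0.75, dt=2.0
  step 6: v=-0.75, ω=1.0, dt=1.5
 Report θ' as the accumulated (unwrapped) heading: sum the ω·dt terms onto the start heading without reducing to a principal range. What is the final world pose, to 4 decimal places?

(4.2691, -0.2200, 1.3396)

step 1: θ'=-0.1604 (R=-0.4000) → pose (4.7810, 2.1120, -0.1604)
step 2: θ'=0.9646 (R=2.3333) → pose (7.0713, 3.0860, 0.9646)
step 3: θ'=2.8396 (R=0.4000) → pose (6.8615, 3.6958, 2.8396)
step 4: θ'=1.3396 (R=1.3333) → pose (7.7628, 2.1173, 1.3396)
step 5: θ'=-0.1604 (R=2.3333) → pose (5.1189, 0.3486, -0.1604)
step 6: θ'=1.3396 (R=-0.7500) → pose (4.2691, -0.2200, 1.3396)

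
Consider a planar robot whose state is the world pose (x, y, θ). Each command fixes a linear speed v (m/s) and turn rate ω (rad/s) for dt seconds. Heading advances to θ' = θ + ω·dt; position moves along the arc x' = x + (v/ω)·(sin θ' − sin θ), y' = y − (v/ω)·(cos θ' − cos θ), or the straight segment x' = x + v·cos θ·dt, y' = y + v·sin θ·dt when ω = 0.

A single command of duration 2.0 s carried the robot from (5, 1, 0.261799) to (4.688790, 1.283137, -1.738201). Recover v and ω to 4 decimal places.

v = -0.2500, ω = -1.0000

Δθ = -1.738201 − 0.261799 = -2.000000
ω = Δθ/dt = -2.000000/2.0 = -1.0000
R = Δx/(sin θ' − sin θ) = 0.2500
v = R·ω = 0.2500·-1.0000 = -0.2500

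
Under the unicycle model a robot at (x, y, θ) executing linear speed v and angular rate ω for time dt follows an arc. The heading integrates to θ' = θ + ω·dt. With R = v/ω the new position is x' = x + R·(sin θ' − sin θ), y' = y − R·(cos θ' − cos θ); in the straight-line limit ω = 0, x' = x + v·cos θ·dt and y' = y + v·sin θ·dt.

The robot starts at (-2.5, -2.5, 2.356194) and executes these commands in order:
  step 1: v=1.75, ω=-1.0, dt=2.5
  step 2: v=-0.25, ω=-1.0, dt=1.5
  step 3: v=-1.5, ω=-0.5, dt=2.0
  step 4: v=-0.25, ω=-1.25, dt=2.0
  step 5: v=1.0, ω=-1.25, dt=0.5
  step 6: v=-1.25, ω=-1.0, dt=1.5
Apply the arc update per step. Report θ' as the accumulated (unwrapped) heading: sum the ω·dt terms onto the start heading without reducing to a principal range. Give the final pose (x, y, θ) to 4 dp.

(-0.7124, 3.6525, -7.2688)

step 1: θ'=-0.1438 (R=-1.7500) → pose (-1.0118, 0.4694, -0.1438)
step 2: θ'=-1.6438 (R=0.2500) → pose (-1.2253, 0.7350, -1.6438)
step 3: θ'=-2.6438 (R=3.0000) → pose (0.3343, 3.1521, -2.6438)
step 4: θ'=-5.1438 (R=0.2000) → pose (0.6115, 2.8928, -5.1438)
step 5: θ'=-5.7688 (R=-0.8000) → pose (0.9446, 3.2547, -5.7688)
step 6: θ'=-7.2688 (R=1.2500) → pose (-0.7124, 3.6525, -7.2688)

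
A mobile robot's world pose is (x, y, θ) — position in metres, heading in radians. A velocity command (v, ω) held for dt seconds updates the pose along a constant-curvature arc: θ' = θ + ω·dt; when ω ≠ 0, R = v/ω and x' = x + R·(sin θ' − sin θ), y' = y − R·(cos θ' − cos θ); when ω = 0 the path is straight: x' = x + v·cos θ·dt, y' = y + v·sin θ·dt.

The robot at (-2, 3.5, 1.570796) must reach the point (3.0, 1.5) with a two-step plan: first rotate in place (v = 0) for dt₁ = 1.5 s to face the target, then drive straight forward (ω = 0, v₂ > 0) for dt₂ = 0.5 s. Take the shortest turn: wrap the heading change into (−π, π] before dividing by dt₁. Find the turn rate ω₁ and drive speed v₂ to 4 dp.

ω₁ = -1.3009, v₂ = 10.7703

heading to target = atan2(1.5−3.5, 3−-2) = -0.3805
Δθ = wrap(-0.3805 − 1.5708) = -1.9513; ω₁ = Δθ/dt₁ = -1.3009
distance = √((3−-2)² + (1.5−3.5)²) = 5.3852; v₂ = distance/dt₂ = 10.7703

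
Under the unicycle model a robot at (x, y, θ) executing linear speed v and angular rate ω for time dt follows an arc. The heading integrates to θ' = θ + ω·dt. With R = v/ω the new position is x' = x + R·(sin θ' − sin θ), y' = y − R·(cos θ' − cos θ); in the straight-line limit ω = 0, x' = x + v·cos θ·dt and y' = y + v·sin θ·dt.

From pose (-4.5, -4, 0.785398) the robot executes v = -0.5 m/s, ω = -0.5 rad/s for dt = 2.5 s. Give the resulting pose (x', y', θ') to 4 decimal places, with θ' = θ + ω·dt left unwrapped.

θ' = 0.7854 + -0.5·2.5 = -0.4646
R = v/ω = -0.5/-0.5 = 1.0000
x' = -4.5 + 1.0000·(sin -0.4646 − sin 0.7854) = -5.6552
y' = -4 − 1.0000·(cos -0.4646 − cos 0.7854) = -4.1869

(-5.6552, -4.1869, -0.4646)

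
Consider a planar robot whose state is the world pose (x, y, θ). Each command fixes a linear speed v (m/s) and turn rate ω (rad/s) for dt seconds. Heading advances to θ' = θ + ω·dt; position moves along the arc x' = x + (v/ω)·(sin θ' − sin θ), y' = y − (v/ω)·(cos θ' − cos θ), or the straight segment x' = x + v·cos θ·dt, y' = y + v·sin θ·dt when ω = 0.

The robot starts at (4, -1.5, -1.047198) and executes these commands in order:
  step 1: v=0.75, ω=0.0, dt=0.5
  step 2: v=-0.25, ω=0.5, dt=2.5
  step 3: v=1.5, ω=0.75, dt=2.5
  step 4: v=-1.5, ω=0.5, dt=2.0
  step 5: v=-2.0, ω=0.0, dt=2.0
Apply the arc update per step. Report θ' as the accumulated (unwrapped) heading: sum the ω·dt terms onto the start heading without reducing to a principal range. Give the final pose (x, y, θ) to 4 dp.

(11.4226, -0.4471, 3.0778)

step 1: θ'=-1.0472 (straight) → pose (4.1875, -1.8248, -1.0472)
step 2: θ'=0.2028 (R=-0.5000) → pose (3.6538, -1.5850, 0.2028)
step 3: θ'=2.0778 (R=2.0000) → pose (4.9994, 1.3451, 2.0778)
step 4: θ'=3.0778 (R=-3.0000) → pose (7.4307, -0.1921, 3.0778)
step 5: θ'=3.0778 (straight) → pose (11.4226, -0.4471, 3.0778)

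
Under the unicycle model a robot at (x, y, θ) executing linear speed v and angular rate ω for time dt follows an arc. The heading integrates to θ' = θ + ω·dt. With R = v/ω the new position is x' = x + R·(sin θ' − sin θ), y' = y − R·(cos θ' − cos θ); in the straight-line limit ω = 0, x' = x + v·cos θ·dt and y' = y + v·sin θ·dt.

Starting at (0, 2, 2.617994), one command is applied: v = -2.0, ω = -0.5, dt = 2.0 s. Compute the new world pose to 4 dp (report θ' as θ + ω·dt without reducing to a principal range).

θ' = 2.6180 + -0.5·2.0 = 1.6180
R = v/ω = -2.0/-0.5 = 4.0000
x' = 0 + 4.0000·(sin 1.6180 − sin 2.6180) = 1.9955
y' = 2 − 4.0000·(cos 1.6180 − cos 2.6180) = -1.2754

(1.9955, -1.2754, 1.6180)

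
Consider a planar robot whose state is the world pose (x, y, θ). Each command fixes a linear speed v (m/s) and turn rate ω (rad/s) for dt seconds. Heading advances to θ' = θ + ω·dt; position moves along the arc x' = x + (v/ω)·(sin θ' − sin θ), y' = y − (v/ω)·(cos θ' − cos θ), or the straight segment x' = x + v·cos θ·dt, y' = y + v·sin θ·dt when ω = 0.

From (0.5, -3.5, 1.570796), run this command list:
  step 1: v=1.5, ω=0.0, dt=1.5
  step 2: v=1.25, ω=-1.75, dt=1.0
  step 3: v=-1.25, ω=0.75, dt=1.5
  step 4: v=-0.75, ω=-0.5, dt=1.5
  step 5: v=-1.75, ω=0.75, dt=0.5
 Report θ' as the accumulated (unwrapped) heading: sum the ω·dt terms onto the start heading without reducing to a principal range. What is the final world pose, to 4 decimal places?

step 1: θ'=1.5708 (straight) → pose (0.5000, -1.2500, 1.5708)
step 2: θ'=-0.1792 (R=-0.7143) → pose (1.3416, -0.5472, -0.1792)
step 3: θ'=0.9458 (R=-1.6667) → pose (-0.3071, -1.2120, 0.9458)
step 4: θ'=0.1958 (R=1.5000) → pose (-1.2317, -1.8057, 0.1958)
step 5: θ'=0.5708 (R=-2.3333) → pose (-2.0385, -2.1310, 0.5708)

(-2.0385, -2.1310, 0.5708)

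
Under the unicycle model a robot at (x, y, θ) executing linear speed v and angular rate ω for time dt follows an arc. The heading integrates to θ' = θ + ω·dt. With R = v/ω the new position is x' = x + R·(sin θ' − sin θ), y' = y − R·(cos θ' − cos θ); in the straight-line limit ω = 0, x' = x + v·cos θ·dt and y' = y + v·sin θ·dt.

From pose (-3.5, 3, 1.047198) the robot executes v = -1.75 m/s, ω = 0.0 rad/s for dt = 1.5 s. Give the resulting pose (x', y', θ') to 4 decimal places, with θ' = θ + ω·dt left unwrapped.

θ' = 1.0472 + 0.0·1.5 = 1.0472
ω = 0 → straight: x' = -3.5 + -1.75·cos(1.0472)·1.5 = -4.8125
y' = 3 + -1.75·sin(1.0472)·1.5 = 0.7267

(-4.8125, 0.7267, 1.0472)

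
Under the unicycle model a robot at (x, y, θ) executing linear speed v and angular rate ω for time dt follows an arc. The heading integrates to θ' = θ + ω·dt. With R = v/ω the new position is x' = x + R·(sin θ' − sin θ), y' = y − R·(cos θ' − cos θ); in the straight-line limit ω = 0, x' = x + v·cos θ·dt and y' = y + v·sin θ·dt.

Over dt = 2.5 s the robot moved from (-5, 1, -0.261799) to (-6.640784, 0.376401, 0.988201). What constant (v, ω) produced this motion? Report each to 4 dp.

Δθ = 0.988201 − -0.261799 = 1.250000
ω = Δθ/dt = 1.250000/2.5 = 0.5000
R = Δx/(sin θ' − sin θ) = -1.5000
v = R·ω = -1.5000·0.5000 = -0.7500

v = -0.7500, ω = 0.5000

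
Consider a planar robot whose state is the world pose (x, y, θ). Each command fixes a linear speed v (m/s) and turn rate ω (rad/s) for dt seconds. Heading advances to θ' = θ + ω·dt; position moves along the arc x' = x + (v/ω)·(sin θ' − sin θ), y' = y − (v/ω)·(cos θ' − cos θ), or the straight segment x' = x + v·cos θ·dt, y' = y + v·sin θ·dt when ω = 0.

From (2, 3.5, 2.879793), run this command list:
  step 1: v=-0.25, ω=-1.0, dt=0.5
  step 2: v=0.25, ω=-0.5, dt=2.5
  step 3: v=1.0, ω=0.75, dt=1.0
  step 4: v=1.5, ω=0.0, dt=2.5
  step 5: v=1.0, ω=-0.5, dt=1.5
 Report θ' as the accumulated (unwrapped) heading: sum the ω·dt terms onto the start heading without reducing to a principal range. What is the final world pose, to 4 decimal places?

step 1: θ'=2.3798 (R=0.2500) → pose (2.1079, 3.4394, 2.3798)
step 2: θ'=1.1298 (R=-0.5000) → pose (2.0008, 4.0146, 1.1298)
step 3: θ'=1.8798 (R=1.3333) → pose (2.0652, 4.9892, 1.8798)
step 4: θ'=1.8798 (straight) → pose (0.9248, 8.5616, 1.8798)
step 5: θ'=1.1298 (R=-2.0000) → pose (1.0215, 10.0235, 1.1298)

(1.0215, 10.0235, 1.1298)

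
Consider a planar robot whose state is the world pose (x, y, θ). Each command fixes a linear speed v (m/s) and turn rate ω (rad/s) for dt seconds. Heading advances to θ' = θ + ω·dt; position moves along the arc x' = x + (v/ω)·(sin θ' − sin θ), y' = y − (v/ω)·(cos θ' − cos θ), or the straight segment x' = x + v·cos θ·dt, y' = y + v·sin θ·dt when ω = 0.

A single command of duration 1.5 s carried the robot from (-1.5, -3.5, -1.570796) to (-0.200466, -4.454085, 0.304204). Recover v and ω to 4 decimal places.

Δθ = 0.304204 − -1.570796 = 1.875000
ω = Δθ/dt = 1.875000/1.5 = 1.2500
R = Δx/(sin θ' − sin θ) = 1.0000
v = R·ω = 1.0000·1.2500 = 1.2500

v = 1.2500, ω = 1.2500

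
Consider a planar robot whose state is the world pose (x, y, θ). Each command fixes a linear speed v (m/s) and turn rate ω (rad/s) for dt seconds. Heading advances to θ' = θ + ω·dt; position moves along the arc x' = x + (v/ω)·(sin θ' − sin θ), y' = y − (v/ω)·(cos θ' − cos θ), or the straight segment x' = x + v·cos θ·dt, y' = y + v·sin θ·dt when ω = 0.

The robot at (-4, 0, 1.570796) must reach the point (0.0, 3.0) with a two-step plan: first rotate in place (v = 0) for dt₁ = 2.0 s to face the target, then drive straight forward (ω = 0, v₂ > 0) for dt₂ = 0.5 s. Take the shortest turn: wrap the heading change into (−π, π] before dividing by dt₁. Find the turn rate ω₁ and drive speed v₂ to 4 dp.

ω₁ = -0.4636, v₂ = 10.0000

heading to target = atan2(3−0, 0−-4) = 0.6435
Δθ = wrap(0.6435 − 1.5708) = -0.9273; ω₁ = Δθ/dt₁ = -0.4636
distance = √((0−-4)² + (3−0)²) = 5.0000; v₂ = distance/dt₂ = 10.0000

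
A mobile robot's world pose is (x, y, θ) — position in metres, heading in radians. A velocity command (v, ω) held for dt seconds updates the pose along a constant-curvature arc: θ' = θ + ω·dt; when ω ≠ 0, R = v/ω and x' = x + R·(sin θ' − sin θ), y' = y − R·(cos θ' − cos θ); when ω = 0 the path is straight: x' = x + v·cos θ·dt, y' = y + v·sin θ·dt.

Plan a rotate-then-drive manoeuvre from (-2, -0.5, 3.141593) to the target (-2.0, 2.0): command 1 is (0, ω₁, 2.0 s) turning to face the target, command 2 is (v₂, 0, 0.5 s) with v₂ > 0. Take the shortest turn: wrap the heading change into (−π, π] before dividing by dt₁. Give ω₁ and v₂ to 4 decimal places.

ω₁ = -0.7854, v₂ = 5.0000

heading to target = atan2(2−-0.5, -2−-2) = 1.5708
Δθ = wrap(1.5708 − 3.1416) = -1.5708; ω₁ = Δθ/dt₁ = -0.7854
distance = √((-2−-2)² + (2−-0.5)²) = 2.5000; v₂ = distance/dt₂ = 5.0000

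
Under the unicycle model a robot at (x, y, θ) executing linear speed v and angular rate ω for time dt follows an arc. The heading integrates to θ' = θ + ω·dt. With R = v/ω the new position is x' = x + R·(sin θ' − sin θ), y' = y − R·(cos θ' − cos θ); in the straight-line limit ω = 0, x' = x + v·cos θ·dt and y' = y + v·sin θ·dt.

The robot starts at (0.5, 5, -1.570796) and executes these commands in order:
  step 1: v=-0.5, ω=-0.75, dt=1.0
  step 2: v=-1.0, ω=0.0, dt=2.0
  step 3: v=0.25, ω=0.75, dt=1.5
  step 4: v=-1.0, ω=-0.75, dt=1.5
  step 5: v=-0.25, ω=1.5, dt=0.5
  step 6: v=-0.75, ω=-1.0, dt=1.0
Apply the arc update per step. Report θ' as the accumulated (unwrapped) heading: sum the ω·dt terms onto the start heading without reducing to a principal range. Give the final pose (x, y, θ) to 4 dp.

(2.6305, 8.7104, -2.5708)

step 1: θ'=-2.3208 (R=0.6667) → pose (0.6789, 5.4544, -2.3208)
step 2: θ'=-2.3208 (straight) → pose (2.0422, 6.9178, -2.3208)
step 3: θ'=-1.1958 (R=0.3333) → pose (1.9759, 6.5685, -1.1958)
step 4: θ'=-2.3208 (R=1.3333) → pose (2.2410, 7.9657, -2.3208)
step 5: θ'=-1.5708 (R=-0.1667) → pose (2.2857, 8.0793, -1.5708)
step 6: θ'=-2.5708 (R=0.7500) → pose (2.6305, 8.7104, -2.5708)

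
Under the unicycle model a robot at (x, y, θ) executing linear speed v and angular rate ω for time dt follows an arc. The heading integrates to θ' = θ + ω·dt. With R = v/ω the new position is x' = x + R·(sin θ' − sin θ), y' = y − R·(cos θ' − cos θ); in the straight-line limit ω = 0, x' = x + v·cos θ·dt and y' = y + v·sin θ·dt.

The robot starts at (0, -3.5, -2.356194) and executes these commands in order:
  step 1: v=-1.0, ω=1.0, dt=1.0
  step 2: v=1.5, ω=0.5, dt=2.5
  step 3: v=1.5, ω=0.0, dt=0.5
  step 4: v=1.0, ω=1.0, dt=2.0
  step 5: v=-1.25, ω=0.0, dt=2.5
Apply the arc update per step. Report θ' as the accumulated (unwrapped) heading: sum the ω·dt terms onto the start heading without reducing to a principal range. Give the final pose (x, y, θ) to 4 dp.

(5.6752, -6.6553, 1.8938)

step 1: θ'=-1.3562 (R=-1.0000) → pose (0.2700, -2.5799, -1.3562)
step 2: θ'=-0.1062 (R=3.0000) → pose (2.8832, -4.9242, -0.1062)
step 3: θ'=-0.1062 (straight) → pose (3.6289, -5.0037, -0.1062)
step 4: θ'=1.8938 (R=1.0000) → pose (4.6832, -3.6919, 1.8938)
step 5: θ'=1.8938 (straight) → pose (5.6752, -6.6553, 1.8938)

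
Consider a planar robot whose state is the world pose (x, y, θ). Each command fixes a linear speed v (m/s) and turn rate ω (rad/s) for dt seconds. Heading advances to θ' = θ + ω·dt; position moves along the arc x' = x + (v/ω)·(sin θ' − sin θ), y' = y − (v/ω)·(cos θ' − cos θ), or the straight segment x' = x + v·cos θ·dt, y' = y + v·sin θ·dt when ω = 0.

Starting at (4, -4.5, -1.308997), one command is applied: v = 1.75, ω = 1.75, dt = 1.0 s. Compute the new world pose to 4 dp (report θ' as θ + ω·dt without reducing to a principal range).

(5.3928, -5.1455, 0.4410)

θ' = -1.3090 + 1.75·1.0 = 0.4410
R = v/ω = 1.75/1.75 = 1.0000
x' = 4 + 1.0000·(sin 0.4410 − sin -1.3090) = 5.3928
y' = -4.5 − 1.0000·(cos 0.4410 − cos -1.3090) = -5.1455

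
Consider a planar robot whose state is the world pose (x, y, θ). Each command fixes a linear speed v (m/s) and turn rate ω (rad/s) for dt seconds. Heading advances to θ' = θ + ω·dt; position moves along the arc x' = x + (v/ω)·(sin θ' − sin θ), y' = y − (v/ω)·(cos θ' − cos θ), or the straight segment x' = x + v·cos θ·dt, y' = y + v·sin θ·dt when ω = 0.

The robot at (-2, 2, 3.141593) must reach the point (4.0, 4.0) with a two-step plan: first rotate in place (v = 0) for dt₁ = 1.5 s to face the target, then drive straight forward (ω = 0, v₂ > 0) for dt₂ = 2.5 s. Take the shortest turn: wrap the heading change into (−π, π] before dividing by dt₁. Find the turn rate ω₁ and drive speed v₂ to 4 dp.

ω₁ = -1.8799, v₂ = 2.5298

heading to target = atan2(4−2, 4−-2) = 0.3218
Δθ = wrap(0.3218 − 3.1416) = -2.8198; ω₁ = Δθ/dt₁ = -1.8799
distance = √((4−-2)² + (4−2)²) = 6.3246; v₂ = distance/dt₂ = 2.5298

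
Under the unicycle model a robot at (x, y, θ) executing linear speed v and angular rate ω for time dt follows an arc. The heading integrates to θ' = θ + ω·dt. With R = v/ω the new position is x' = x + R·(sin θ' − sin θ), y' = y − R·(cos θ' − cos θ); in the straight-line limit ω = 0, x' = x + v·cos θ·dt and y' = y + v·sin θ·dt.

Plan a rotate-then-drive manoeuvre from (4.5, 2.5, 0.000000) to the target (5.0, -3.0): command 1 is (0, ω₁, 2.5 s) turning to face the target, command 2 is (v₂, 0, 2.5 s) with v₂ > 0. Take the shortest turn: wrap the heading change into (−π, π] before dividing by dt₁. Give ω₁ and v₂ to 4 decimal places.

heading to target = atan2(-3−2.5, 5−4.5) = -1.4801
Δθ = wrap(-1.4801 − 0.0000) = -1.4801; ω₁ = Δθ/dt₁ = -0.5921
distance = √((5−4.5)² + (-3−2.5)²) = 5.5227; v₂ = distance/dt₂ = 2.2091

ω₁ = -0.5921, v₂ = 2.2091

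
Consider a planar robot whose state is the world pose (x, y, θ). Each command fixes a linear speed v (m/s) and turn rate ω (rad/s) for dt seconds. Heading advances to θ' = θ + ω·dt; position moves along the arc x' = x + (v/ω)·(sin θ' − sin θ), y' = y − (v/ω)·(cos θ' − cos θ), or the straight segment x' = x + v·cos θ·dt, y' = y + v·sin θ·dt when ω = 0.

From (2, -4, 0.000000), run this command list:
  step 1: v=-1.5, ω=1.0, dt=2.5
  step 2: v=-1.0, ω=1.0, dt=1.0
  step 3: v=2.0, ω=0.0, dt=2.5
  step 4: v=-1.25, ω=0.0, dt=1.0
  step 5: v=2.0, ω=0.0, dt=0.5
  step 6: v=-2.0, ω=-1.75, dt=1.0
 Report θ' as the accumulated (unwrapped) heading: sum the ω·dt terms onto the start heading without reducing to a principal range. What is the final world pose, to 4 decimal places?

(-0.8712, -9.3698, 1.7500)

step 1: θ'=2.5000 (R=-1.5000) → pose (1.1023, -6.7017, 2.5000)
step 2: θ'=3.5000 (R=-1.0000) → pose (2.0515, -6.8370, 3.5000)
step 3: θ'=3.5000 (straight) → pose (-2.6307, -8.5909, 3.5000)
step 4: θ'=3.5000 (straight) → pose (-1.4602, -8.1525, 3.5000)
step 5: θ'=3.5000 (straight) → pose (-2.3966, -8.5032, 3.5000)
step 6: θ'=1.7500 (R=1.1429) → pose (-0.8712, -9.3698, 1.7500)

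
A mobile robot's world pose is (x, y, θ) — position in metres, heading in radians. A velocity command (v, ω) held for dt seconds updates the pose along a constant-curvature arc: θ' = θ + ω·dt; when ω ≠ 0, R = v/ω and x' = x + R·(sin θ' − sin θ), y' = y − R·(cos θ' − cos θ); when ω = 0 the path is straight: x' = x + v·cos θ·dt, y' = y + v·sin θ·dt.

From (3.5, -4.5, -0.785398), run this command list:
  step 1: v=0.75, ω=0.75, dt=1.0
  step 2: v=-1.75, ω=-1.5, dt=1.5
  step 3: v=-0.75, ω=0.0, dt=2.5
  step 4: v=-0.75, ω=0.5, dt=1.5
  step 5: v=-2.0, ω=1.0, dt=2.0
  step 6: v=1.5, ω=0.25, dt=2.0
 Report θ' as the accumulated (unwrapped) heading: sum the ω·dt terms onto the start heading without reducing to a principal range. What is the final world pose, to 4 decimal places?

(4.2742, 3.2533, 0.9646)

step 1: θ'=-0.0354 (R=1.0000) → pose (4.1717, -4.7923, -0.0354)
step 2: θ'=-2.2854 (R=1.1667) → pose (3.3318, -2.8618, -2.2854)
step 3: θ'=-2.2854 (straight) → pose (4.5605, -1.4455, -2.2854)
step 4: θ'=-1.5354 (R=-1.5000) → pose (4.9265, -0.4094, -1.5354)
step 5: θ'=0.4646 (R=-2.0000) → pose (2.0316, 1.3078, 0.4646)
step 6: θ'=0.9646 (R=6.0000) → pose (4.2742, 3.2533, 0.9646)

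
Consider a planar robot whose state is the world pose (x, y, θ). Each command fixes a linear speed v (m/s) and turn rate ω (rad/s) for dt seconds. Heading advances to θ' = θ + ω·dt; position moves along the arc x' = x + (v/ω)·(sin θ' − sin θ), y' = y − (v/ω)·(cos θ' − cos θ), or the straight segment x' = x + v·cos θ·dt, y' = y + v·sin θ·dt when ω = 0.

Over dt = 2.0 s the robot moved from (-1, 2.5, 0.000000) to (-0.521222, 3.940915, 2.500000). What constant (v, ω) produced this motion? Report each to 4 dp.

v = 1.0000, ω = 1.2500

Δθ = 2.500000 − 0.000000 = 2.500000
ω = Δθ/dt = 2.500000/2.0 = 1.2500
R = −Δy/(cos θ' − cos θ) = 0.8000
v = R·ω = 0.8000·1.2500 = 1.0000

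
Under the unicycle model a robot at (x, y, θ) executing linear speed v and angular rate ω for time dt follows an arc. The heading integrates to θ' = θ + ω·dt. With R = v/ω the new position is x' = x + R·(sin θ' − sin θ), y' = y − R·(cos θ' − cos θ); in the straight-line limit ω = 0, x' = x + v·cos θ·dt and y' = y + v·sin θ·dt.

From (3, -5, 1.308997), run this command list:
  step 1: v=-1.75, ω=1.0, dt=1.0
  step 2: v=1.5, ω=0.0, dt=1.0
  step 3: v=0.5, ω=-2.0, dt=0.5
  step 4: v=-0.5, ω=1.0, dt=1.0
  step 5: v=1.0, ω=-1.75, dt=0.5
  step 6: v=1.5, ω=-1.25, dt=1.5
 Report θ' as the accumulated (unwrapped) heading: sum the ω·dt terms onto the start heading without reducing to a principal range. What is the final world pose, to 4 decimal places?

(4.0006, -4.3700, -0.4410)

step 1: θ'=2.3090 (R=-1.7500) → pose (3.3959, -6.6306, 2.3090)
step 2: θ'=2.3090 (straight) → pose (2.3865, -5.5211, 2.3090)
step 3: θ'=1.3090 (R=-0.2500) → pose (2.3299, -5.2881, 1.3090)
step 4: θ'=2.3090 (R=-0.5000) → pose (2.4431, -5.7540, 2.3090)
step 5: θ'=1.4340 (R=-0.5714) → pose (2.2996, -5.2916, 1.4340)
step 6: θ'=-0.4410 (R=-1.2000) → pose (4.0006, -4.3700, -0.4410)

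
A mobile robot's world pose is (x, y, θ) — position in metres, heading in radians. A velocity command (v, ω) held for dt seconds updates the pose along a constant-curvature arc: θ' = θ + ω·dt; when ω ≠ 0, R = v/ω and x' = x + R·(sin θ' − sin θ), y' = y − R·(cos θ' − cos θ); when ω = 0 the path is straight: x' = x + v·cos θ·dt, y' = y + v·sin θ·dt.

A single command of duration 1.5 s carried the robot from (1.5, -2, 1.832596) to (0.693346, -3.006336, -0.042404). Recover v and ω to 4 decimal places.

Δθ = -0.042404 − 1.832596 = -1.875000
ω = Δθ/dt = -1.875000/1.5 = -1.2500
R = −Δy/(cos θ' − cos θ) = 0.8000
v = R·ω = 0.8000·-1.2500 = -1.0000

v = -1.0000, ω = -1.2500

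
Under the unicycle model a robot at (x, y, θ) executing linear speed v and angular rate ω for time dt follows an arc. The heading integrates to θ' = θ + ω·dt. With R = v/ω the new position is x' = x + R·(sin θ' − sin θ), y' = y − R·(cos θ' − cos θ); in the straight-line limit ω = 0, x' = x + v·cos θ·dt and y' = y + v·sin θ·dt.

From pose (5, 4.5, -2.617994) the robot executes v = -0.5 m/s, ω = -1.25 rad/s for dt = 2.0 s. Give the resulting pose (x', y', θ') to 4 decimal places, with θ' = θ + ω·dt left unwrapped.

(5.5675, 3.9958, -5.1180)

θ' = -2.6180 + -1.25·2.0 = -5.1180
R = v/ω = -0.5/-1.25 = 0.4000
x' = 5 + 0.4000·(sin -5.1180 − sin -2.6180) = 5.5675
y' = 4.5 − 0.4000·(cos -5.1180 − cos -2.6180) = 3.9958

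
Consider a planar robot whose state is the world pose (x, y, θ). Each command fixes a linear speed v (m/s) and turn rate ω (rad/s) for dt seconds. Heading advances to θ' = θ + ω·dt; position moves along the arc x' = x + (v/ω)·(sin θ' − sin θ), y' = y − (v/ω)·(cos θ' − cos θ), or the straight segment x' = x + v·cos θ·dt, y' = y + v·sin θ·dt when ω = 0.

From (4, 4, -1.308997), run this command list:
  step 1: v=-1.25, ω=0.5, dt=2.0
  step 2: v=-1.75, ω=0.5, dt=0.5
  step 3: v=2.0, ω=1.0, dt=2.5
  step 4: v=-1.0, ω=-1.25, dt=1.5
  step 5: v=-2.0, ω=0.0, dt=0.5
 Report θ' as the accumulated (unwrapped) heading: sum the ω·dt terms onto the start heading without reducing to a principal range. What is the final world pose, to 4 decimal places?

step 1: θ'=-0.3090 (R=-2.5000) → pose (2.3454, 5.7346, -0.3090)
step 2: θ'=-0.0590 (R=-3.5000) → pose (1.4875, 5.8942, -0.0590)
step 3: θ'=2.4410 (R=2.0000) → pose (2.8947, 9.4197, 2.4410)
step 4: θ'=0.5660 (R=0.8000) → pose (2.8080, 8.1329, 0.5660)
step 5: θ'=0.5660 (straight) → pose (1.9639, 7.5966, 0.5660)

(1.9639, 7.5966, 0.5660)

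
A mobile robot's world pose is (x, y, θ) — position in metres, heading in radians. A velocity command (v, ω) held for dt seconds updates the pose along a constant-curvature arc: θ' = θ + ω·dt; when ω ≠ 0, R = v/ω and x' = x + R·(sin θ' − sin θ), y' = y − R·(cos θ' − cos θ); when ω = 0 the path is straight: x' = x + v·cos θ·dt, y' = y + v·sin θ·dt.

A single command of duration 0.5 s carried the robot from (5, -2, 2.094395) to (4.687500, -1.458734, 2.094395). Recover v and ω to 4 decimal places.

v = 1.2500, ω = 0.0000

Δθ = 2.094395 − 2.094395 = 0.000000
ω = Δθ/dt = 0.000000/0.5 = 0.0000
ω = 0 → v = (Δx·cos θ + Δy·sin θ)/dt = 1.2500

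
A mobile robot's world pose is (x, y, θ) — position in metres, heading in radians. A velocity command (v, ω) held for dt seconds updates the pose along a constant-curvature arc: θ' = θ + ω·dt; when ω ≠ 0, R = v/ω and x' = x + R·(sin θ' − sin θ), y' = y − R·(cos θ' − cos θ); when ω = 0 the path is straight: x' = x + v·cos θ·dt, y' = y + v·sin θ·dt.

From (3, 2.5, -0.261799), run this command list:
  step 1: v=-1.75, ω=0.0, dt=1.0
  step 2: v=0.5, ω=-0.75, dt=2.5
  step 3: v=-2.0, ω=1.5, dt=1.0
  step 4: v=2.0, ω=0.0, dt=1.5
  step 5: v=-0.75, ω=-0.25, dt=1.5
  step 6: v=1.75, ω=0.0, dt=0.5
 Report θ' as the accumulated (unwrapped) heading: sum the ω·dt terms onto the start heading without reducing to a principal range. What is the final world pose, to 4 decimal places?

step 1: θ'=-0.2618 (straight) → pose (1.3096, 2.9529, -0.2618)
step 2: θ'=-2.1368 (R=-0.6667) → pose (1.6998, 1.9515, -2.1368)
step 3: θ'=-0.6368 (R=-1.3333) → pose (1.3672, 3.7385, -0.6368)
step 4: θ'=-0.6368 (straight) → pose (3.7792, 1.9546, -0.6368)
step 5: θ'=-1.0118 (R=3.0000) → pose (3.0197, 2.7756, -1.0118)
step 6: θ'=-1.0118 (straight) → pose (3.4838, 2.0338, -1.0118)

(3.4838, 2.0338, -1.0118)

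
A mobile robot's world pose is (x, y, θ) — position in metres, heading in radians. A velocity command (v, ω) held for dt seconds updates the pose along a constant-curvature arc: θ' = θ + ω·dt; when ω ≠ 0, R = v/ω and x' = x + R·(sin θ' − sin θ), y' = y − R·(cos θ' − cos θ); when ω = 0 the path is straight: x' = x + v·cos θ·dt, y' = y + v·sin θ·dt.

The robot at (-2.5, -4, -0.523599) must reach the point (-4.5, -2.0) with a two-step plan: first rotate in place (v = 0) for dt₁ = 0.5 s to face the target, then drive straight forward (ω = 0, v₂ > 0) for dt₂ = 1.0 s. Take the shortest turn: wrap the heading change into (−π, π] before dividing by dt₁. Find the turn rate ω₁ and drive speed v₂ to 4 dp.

ω₁ = 5.7596, v₂ = 2.8284

heading to target = atan2(-2−-4, -4.5−-2.5) = 2.3562
Δθ = wrap(2.3562 − -0.5236) = 2.8798; ω₁ = Δθ/dt₁ = 5.7596
distance = √((-4.5−-2.5)² + (-2−-4)²) = 2.8284; v₂ = distance/dt₂ = 2.8284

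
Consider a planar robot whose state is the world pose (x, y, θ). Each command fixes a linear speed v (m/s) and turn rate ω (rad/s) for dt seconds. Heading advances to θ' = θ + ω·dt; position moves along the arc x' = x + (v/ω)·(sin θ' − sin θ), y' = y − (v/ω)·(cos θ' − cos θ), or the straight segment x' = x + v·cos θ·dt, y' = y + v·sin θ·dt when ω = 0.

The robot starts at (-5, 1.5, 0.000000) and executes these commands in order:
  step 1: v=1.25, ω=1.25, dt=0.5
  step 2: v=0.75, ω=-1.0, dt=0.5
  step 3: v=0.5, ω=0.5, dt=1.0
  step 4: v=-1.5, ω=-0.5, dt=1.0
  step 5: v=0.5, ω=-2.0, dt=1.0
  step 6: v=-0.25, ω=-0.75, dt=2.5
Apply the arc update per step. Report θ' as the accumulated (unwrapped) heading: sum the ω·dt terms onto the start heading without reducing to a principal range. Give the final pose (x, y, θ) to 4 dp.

step 1: θ'=0.6250 (R=1.0000) → pose (-4.4149, 1.6890, 0.6250)
step 2: θ'=0.1250 (R=-0.7500) → pose (-4.0696, 1.8250, 0.1250)
step 3: θ'=0.6250 (R=1.0000) → pose (-3.6092, 2.0062, 0.6250)
step 4: θ'=0.1250 (R=3.0000) → pose (-4.9904, 1.4625, 0.1250)
step 5: θ'=-1.8750 (R=-0.2500) → pose (-4.7207, 1.1396, -1.8750)
step 6: θ'=-3.7500 (R=0.3333) → pose (-4.2122, 1.3132, -3.7500)

(-4.2122, 1.3132, -3.7500)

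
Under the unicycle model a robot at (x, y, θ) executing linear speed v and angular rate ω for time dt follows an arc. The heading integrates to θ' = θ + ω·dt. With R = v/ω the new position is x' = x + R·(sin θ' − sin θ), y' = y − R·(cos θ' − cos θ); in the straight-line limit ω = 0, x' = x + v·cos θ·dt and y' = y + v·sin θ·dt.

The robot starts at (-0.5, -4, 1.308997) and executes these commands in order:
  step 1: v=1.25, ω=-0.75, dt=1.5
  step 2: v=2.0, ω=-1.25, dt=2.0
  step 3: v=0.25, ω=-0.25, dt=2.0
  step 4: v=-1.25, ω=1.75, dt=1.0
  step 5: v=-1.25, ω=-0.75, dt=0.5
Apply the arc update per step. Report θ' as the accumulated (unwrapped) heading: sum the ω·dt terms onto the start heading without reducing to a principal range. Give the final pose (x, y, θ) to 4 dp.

(2.0614, -4.1076, -1.4410)

step 1: θ'=0.1840 (R=-1.6667) → pose (0.8049, -2.7928, 0.1840)
step 2: θ'=-2.3160 (R=-1.6000) → pose (2.2736, -5.4508, -2.3160)
step 3: θ'=-2.8160 (R=-1.0000) → pose (1.8585, -5.7202, -2.8160)
step 4: θ'=-1.0660 (R=-0.7143) → pose (2.2552, -4.6980, -1.0660)
step 5: θ'=-1.4410 (R=1.6667) → pose (2.0614, -4.1076, -1.4410)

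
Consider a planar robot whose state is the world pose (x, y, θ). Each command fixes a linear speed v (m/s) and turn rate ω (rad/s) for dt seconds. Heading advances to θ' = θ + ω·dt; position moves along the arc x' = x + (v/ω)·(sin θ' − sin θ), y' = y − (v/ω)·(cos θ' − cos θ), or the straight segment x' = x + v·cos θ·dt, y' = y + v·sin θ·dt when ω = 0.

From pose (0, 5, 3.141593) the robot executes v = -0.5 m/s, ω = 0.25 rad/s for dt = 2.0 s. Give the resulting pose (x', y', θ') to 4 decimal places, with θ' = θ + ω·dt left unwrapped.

θ' = 3.1416 + 0.25·2.0 = 3.6416
R = v/ω = -0.5/0.25 = -2.0000
x' = 0 + -2.0000·(sin 3.6416 − sin 3.1416) = 0.9589
y' = 5 − -2.0000·(cos 3.6416 − cos 3.1416) = 5.2448

(0.9589, 5.2448, 3.6416)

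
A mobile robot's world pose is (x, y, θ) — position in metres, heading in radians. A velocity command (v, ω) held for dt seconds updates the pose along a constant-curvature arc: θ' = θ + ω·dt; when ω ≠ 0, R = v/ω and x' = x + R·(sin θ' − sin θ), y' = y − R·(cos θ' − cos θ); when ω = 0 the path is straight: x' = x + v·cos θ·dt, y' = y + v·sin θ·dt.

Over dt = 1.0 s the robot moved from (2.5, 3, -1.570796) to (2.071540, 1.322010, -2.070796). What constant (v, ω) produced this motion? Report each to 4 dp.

Δθ = -2.070796 − -1.570796 = -0.500000
ω = Δθ/dt = -0.500000/1.0 = -0.5000
R = −Δy/(cos θ' − cos θ) = -3.5000
v = R·ω = -3.5000·-0.5000 = 1.7500

v = 1.7500, ω = -0.5000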